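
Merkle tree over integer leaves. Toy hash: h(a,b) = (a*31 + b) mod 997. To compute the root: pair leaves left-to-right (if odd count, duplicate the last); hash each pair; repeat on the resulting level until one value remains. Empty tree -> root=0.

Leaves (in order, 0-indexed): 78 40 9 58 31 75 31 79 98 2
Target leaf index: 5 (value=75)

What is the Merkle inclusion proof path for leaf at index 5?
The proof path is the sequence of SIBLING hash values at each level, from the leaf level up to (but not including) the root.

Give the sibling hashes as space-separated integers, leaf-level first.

Answer: 31 43 763 326

Derivation:
L0 (leaves): [78, 40, 9, 58, 31, 75, 31, 79, 98, 2], target index=5
L1: h(78,40)=(78*31+40)%997=464 [pair 0] h(9,58)=(9*31+58)%997=337 [pair 1] h(31,75)=(31*31+75)%997=39 [pair 2] h(31,79)=(31*31+79)%997=43 [pair 3] h(98,2)=(98*31+2)%997=49 [pair 4] -> [464, 337, 39, 43, 49]
  Sibling for proof at L0: 31
L2: h(464,337)=(464*31+337)%997=763 [pair 0] h(39,43)=(39*31+43)%997=255 [pair 1] h(49,49)=(49*31+49)%997=571 [pair 2] -> [763, 255, 571]
  Sibling for proof at L1: 43
L3: h(763,255)=(763*31+255)%997=977 [pair 0] h(571,571)=(571*31+571)%997=326 [pair 1] -> [977, 326]
  Sibling for proof at L2: 763
L4: h(977,326)=(977*31+326)%997=703 [pair 0] -> [703]
  Sibling for proof at L3: 326
Root: 703
Proof path (sibling hashes from leaf to root): [31, 43, 763, 326]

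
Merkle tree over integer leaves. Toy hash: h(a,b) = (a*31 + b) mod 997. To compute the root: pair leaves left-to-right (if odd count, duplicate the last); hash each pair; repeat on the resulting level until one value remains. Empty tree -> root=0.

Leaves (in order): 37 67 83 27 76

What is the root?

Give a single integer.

L0: [37, 67, 83, 27, 76]
L1: h(37,67)=(37*31+67)%997=217 h(83,27)=(83*31+27)%997=606 h(76,76)=(76*31+76)%997=438 -> [217, 606, 438]
L2: h(217,606)=(217*31+606)%997=354 h(438,438)=(438*31+438)%997=58 -> [354, 58]
L3: h(354,58)=(354*31+58)%997=65 -> [65]

Answer: 65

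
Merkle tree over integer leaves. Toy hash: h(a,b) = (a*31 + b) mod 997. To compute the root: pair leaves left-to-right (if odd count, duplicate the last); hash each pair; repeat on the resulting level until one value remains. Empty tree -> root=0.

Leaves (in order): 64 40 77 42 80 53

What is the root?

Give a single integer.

Answer: 740

Derivation:
L0: [64, 40, 77, 42, 80, 53]
L1: h(64,40)=(64*31+40)%997=30 h(77,42)=(77*31+42)%997=435 h(80,53)=(80*31+53)%997=539 -> [30, 435, 539]
L2: h(30,435)=(30*31+435)%997=368 h(539,539)=(539*31+539)%997=299 -> [368, 299]
L3: h(368,299)=(368*31+299)%997=740 -> [740]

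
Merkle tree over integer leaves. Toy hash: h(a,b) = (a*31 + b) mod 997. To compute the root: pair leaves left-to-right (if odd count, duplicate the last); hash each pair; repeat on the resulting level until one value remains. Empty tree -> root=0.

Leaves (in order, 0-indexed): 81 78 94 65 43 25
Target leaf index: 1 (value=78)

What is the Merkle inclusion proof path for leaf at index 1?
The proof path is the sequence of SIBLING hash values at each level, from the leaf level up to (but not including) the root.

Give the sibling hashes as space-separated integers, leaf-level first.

L0 (leaves): [81, 78, 94, 65, 43, 25], target index=1
L1: h(81,78)=(81*31+78)%997=595 [pair 0] h(94,65)=(94*31+65)%997=985 [pair 1] h(43,25)=(43*31+25)%997=361 [pair 2] -> [595, 985, 361]
  Sibling for proof at L0: 81
L2: h(595,985)=(595*31+985)%997=487 [pair 0] h(361,361)=(361*31+361)%997=585 [pair 1] -> [487, 585]
  Sibling for proof at L1: 985
L3: h(487,585)=(487*31+585)%997=727 [pair 0] -> [727]
  Sibling for proof at L2: 585
Root: 727
Proof path (sibling hashes from leaf to root): [81, 985, 585]

Answer: 81 985 585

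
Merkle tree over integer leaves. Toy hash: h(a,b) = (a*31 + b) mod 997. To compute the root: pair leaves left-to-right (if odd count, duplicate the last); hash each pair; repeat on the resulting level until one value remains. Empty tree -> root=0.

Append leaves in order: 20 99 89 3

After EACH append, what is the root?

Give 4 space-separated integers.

After append 20 (leaves=[20]):
  L0: [20]
  root=20
After append 99 (leaves=[20, 99]):
  L0: [20, 99]
  L1: h(20,99)=(20*31+99)%997=719 -> [719]
  root=719
After append 89 (leaves=[20, 99, 89]):
  L0: [20, 99, 89]
  L1: h(20,99)=(20*31+99)%997=719 h(89,89)=(89*31+89)%997=854 -> [719, 854]
  L2: h(719,854)=(719*31+854)%997=212 -> [212]
  root=212
After append 3 (leaves=[20, 99, 89, 3]):
  L0: [20, 99, 89, 3]
  L1: h(20,99)=(20*31+99)%997=719 h(89,3)=(89*31+3)%997=768 -> [719, 768]
  L2: h(719,768)=(719*31+768)%997=126 -> [126]
  root=126

Answer: 20 719 212 126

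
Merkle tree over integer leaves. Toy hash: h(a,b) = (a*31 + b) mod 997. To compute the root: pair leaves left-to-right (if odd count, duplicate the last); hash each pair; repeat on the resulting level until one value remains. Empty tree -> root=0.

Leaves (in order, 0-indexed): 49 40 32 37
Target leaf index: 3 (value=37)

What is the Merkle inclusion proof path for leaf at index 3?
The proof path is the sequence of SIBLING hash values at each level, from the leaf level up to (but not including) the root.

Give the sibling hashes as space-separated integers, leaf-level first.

Answer: 32 562

Derivation:
L0 (leaves): [49, 40, 32, 37], target index=3
L1: h(49,40)=(49*31+40)%997=562 [pair 0] h(32,37)=(32*31+37)%997=32 [pair 1] -> [562, 32]
  Sibling for proof at L0: 32
L2: h(562,32)=(562*31+32)%997=505 [pair 0] -> [505]
  Sibling for proof at L1: 562
Root: 505
Proof path (sibling hashes from leaf to root): [32, 562]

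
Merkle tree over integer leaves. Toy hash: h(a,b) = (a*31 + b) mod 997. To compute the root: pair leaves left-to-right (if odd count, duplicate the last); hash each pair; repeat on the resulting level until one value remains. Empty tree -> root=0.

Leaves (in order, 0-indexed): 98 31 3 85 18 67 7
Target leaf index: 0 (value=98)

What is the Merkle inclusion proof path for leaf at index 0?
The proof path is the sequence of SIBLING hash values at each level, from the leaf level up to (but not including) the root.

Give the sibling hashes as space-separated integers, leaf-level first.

Answer: 31 178 656

Derivation:
L0 (leaves): [98, 31, 3, 85, 18, 67, 7], target index=0
L1: h(98,31)=(98*31+31)%997=78 [pair 0] h(3,85)=(3*31+85)%997=178 [pair 1] h(18,67)=(18*31+67)%997=625 [pair 2] h(7,7)=(7*31+7)%997=224 [pair 3] -> [78, 178, 625, 224]
  Sibling for proof at L0: 31
L2: h(78,178)=(78*31+178)%997=602 [pair 0] h(625,224)=(625*31+224)%997=656 [pair 1] -> [602, 656]
  Sibling for proof at L1: 178
L3: h(602,656)=(602*31+656)%997=375 [pair 0] -> [375]
  Sibling for proof at L2: 656
Root: 375
Proof path (sibling hashes from leaf to root): [31, 178, 656]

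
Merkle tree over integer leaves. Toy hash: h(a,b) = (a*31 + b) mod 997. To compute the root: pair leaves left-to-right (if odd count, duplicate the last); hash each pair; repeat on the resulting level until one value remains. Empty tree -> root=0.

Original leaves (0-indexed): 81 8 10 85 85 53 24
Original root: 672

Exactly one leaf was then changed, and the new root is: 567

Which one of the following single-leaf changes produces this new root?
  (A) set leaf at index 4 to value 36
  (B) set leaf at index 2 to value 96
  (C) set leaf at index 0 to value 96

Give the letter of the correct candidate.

Original leaves: [81, 8, 10, 85, 85, 53, 24]
Target new root: 567
Try each candidate change and compute the resulting root:
Candidate A: set leaf[4] = 36 -> leaves = [81, 8, 10, 85, 36, 53, 24]
  L0: [81, 8, 10, 85, 36, 53, 24]
  L1: h(81,8)=(81*31+8)%997=525 h(10,85)=(10*31+85)%997=395 h(36,53)=(36*31+53)%997=172 h(24,24)=(24*31+24)%997=768 -> [525, 395, 172, 768]
  L2: h(525,395)=(525*31+395)%997=718 h(172,768)=(172*31+768)%997=118 -> [718, 118]
  L3: h(718,118)=(718*31+118)%997=442 -> [442]
  root = 442 != target 567
Candidate B: set leaf[2] = 96 -> leaves = [81, 8, 96, 85, 85, 53, 24]
  L0: [81, 8, 96, 85, 85, 53, 24]
  L1: h(81,8)=(81*31+8)%997=525 h(96,85)=(96*31+85)%997=70 h(85,53)=(85*31+53)%997=694 h(24,24)=(24*31+24)%997=768 -> [525, 70, 694, 768]
  L2: h(525,70)=(525*31+70)%997=393 h(694,768)=(694*31+768)%997=348 -> [393, 348]
  L3: h(393,348)=(393*31+348)%997=567 -> [567]
  root = 567 == target 567  ** MATCH **
Candidate C: set leaf[0] = 96 -> leaves = [96, 8, 10, 85, 85, 53, 24]
  L0: [96, 8, 10, 85, 85, 53, 24]
  L1: h(96,8)=(96*31+8)%997=990 h(10,85)=(10*31+85)%997=395 h(85,53)=(85*31+53)%997=694 h(24,24)=(24*31+24)%997=768 -> [990, 395, 694, 768]
  L2: h(990,395)=(990*31+395)%997=178 h(694,768)=(694*31+768)%997=348 -> [178, 348]
  L3: h(178,348)=(178*31+348)%997=881 -> [881]
  root = 881 != target 567
Candidate B produces the target root.

Answer: B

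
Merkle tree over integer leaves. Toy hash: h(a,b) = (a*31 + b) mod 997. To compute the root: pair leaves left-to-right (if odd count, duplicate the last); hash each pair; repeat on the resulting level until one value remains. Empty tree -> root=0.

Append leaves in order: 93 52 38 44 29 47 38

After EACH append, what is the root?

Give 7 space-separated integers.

After append 93 (leaves=[93]):
  L0: [93]
  root=93
After append 52 (leaves=[93, 52]):
  L0: [93, 52]
  L1: h(93,52)=(93*31+52)%997=941 -> [941]
  root=941
After append 38 (leaves=[93, 52, 38]):
  L0: [93, 52, 38]
  L1: h(93,52)=(93*31+52)%997=941 h(38,38)=(38*31+38)%997=219 -> [941, 219]
  L2: h(941,219)=(941*31+219)%997=477 -> [477]
  root=477
After append 44 (leaves=[93, 52, 38, 44]):
  L0: [93, 52, 38, 44]
  L1: h(93,52)=(93*31+52)%997=941 h(38,44)=(38*31+44)%997=225 -> [941, 225]
  L2: h(941,225)=(941*31+225)%997=483 -> [483]
  root=483
After append 29 (leaves=[93, 52, 38, 44, 29]):
  L0: [93, 52, 38, 44, 29]
  L1: h(93,52)=(93*31+52)%997=941 h(38,44)=(38*31+44)%997=225 h(29,29)=(29*31+29)%997=928 -> [941, 225, 928]
  L2: h(941,225)=(941*31+225)%997=483 h(928,928)=(928*31+928)%997=783 -> [483, 783]
  L3: h(483,783)=(483*31+783)%997=801 -> [801]
  root=801
After append 47 (leaves=[93, 52, 38, 44, 29, 47]):
  L0: [93, 52, 38, 44, 29, 47]
  L1: h(93,52)=(93*31+52)%997=941 h(38,44)=(38*31+44)%997=225 h(29,47)=(29*31+47)%997=946 -> [941, 225, 946]
  L2: h(941,225)=(941*31+225)%997=483 h(946,946)=(946*31+946)%997=362 -> [483, 362]
  L3: h(483,362)=(483*31+362)%997=380 -> [380]
  root=380
After append 38 (leaves=[93, 52, 38, 44, 29, 47, 38]):
  L0: [93, 52, 38, 44, 29, 47, 38]
  L1: h(93,52)=(93*31+52)%997=941 h(38,44)=(38*31+44)%997=225 h(29,47)=(29*31+47)%997=946 h(38,38)=(38*31+38)%997=219 -> [941, 225, 946, 219]
  L2: h(941,225)=(941*31+225)%997=483 h(946,219)=(946*31+219)%997=632 -> [483, 632]
  L3: h(483,632)=(483*31+632)%997=650 -> [650]
  root=650

Answer: 93 941 477 483 801 380 650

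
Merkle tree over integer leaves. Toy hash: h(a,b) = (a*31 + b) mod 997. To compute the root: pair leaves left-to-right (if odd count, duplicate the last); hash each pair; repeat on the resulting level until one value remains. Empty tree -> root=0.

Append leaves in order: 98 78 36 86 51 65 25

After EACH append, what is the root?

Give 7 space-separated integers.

Answer: 98 125 42 92 241 689 840

Derivation:
After append 98 (leaves=[98]):
  L0: [98]
  root=98
After append 78 (leaves=[98, 78]):
  L0: [98, 78]
  L1: h(98,78)=(98*31+78)%997=125 -> [125]
  root=125
After append 36 (leaves=[98, 78, 36]):
  L0: [98, 78, 36]
  L1: h(98,78)=(98*31+78)%997=125 h(36,36)=(36*31+36)%997=155 -> [125, 155]
  L2: h(125,155)=(125*31+155)%997=42 -> [42]
  root=42
After append 86 (leaves=[98, 78, 36, 86]):
  L0: [98, 78, 36, 86]
  L1: h(98,78)=(98*31+78)%997=125 h(36,86)=(36*31+86)%997=205 -> [125, 205]
  L2: h(125,205)=(125*31+205)%997=92 -> [92]
  root=92
After append 51 (leaves=[98, 78, 36, 86, 51]):
  L0: [98, 78, 36, 86, 51]
  L1: h(98,78)=(98*31+78)%997=125 h(36,86)=(36*31+86)%997=205 h(51,51)=(51*31+51)%997=635 -> [125, 205, 635]
  L2: h(125,205)=(125*31+205)%997=92 h(635,635)=(635*31+635)%997=380 -> [92, 380]
  L3: h(92,380)=(92*31+380)%997=241 -> [241]
  root=241
After append 65 (leaves=[98, 78, 36, 86, 51, 65]):
  L0: [98, 78, 36, 86, 51, 65]
  L1: h(98,78)=(98*31+78)%997=125 h(36,86)=(36*31+86)%997=205 h(51,65)=(51*31+65)%997=649 -> [125, 205, 649]
  L2: h(125,205)=(125*31+205)%997=92 h(649,649)=(649*31+649)%997=828 -> [92, 828]
  L3: h(92,828)=(92*31+828)%997=689 -> [689]
  root=689
After append 25 (leaves=[98, 78, 36, 86, 51, 65, 25]):
  L0: [98, 78, 36, 86, 51, 65, 25]
  L1: h(98,78)=(98*31+78)%997=125 h(36,86)=(36*31+86)%997=205 h(51,65)=(51*31+65)%997=649 h(25,25)=(25*31+25)%997=800 -> [125, 205, 649, 800]
  L2: h(125,205)=(125*31+205)%997=92 h(649,800)=(649*31+800)%997=979 -> [92, 979]
  L3: h(92,979)=(92*31+979)%997=840 -> [840]
  root=840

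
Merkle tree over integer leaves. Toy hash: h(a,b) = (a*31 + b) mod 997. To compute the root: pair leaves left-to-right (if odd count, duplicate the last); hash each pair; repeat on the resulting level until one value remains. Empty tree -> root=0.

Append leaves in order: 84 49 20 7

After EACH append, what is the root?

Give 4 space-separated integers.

After append 84 (leaves=[84]):
  L0: [84]
  root=84
After append 49 (leaves=[84, 49]):
  L0: [84, 49]
  L1: h(84,49)=(84*31+49)%997=659 -> [659]
  root=659
After append 20 (leaves=[84, 49, 20]):
  L0: [84, 49, 20]
  L1: h(84,49)=(84*31+49)%997=659 h(20,20)=(20*31+20)%997=640 -> [659, 640]
  L2: h(659,640)=(659*31+640)%997=132 -> [132]
  root=132
After append 7 (leaves=[84, 49, 20, 7]):
  L0: [84, 49, 20, 7]
  L1: h(84,49)=(84*31+49)%997=659 h(20,7)=(20*31+7)%997=627 -> [659, 627]
  L2: h(659,627)=(659*31+627)%997=119 -> [119]
  root=119

Answer: 84 659 132 119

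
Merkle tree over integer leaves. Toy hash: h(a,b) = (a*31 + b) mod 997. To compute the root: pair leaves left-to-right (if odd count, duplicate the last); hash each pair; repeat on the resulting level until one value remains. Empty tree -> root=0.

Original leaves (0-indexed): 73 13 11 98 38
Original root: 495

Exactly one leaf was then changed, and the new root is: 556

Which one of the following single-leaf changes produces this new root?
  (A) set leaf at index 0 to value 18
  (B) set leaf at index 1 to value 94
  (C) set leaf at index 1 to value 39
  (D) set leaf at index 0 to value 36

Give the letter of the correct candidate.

Answer: C

Derivation:
Original leaves: [73, 13, 11, 98, 38]
Target new root: 556
Try each candidate change and compute the resulting root:
Candidate A: set leaf[0] = 18 -> leaves = [18, 13, 11, 98, 38]
  L0: [18, 13, 11, 98, 38]
  L1: h(18,13)=(18*31+13)%997=571 h(11,98)=(11*31+98)%997=439 h(38,38)=(38*31+38)%997=219 -> [571, 439, 219]
  L2: h(571,439)=(571*31+439)%997=194 h(219,219)=(219*31+219)%997=29 -> [194, 29]
  L3: h(194,29)=(194*31+29)%997=61 -> [61]
  root = 61 != target 556
Candidate B: set leaf[1] = 94 -> leaves = [73, 94, 11, 98, 38]
  L0: [73, 94, 11, 98, 38]
  L1: h(73,94)=(73*31+94)%997=363 h(11,98)=(11*31+98)%997=439 h(38,38)=(38*31+38)%997=219 -> [363, 439, 219]
  L2: h(363,439)=(363*31+439)%997=725 h(219,219)=(219*31+219)%997=29 -> [725, 29]
  L3: h(725,29)=(725*31+29)%997=570 -> [570]
  root = 570 != target 556
Candidate C: set leaf[1] = 39 -> leaves = [73, 39, 11, 98, 38]
  L0: [73, 39, 11, 98, 38]
  L1: h(73,39)=(73*31+39)%997=308 h(11,98)=(11*31+98)%997=439 h(38,38)=(38*31+38)%997=219 -> [308, 439, 219]
  L2: h(308,439)=(308*31+439)%997=17 h(219,219)=(219*31+219)%997=29 -> [17, 29]
  L3: h(17,29)=(17*31+29)%997=556 -> [556]
  root = 556 == target 556  ** MATCH **
Candidate D: set leaf[0] = 36 -> leaves = [36, 13, 11, 98, 38]
  L0: [36, 13, 11, 98, 38]
  L1: h(36,13)=(36*31+13)%997=132 h(11,98)=(11*31+98)%997=439 h(38,38)=(38*31+38)%997=219 -> [132, 439, 219]
  L2: h(132,439)=(132*31+439)%997=543 h(219,219)=(219*31+219)%997=29 -> [543, 29]
  L3: h(543,29)=(543*31+29)%997=910 -> [910]
  root = 910 != target 556
Candidate C produces the target root.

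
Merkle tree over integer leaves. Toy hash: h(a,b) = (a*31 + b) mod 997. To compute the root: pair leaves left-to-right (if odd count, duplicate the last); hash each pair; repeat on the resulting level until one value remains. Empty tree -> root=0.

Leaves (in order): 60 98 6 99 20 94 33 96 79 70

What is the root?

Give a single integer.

Answer: 235

Derivation:
L0: [60, 98, 6, 99, 20, 94, 33, 96, 79, 70]
L1: h(60,98)=(60*31+98)%997=961 h(6,99)=(6*31+99)%997=285 h(20,94)=(20*31+94)%997=714 h(33,96)=(33*31+96)%997=122 h(79,70)=(79*31+70)%997=525 -> [961, 285, 714, 122, 525]
L2: h(961,285)=(961*31+285)%997=166 h(714,122)=(714*31+122)%997=322 h(525,525)=(525*31+525)%997=848 -> [166, 322, 848]
L3: h(166,322)=(166*31+322)%997=483 h(848,848)=(848*31+848)%997=217 -> [483, 217]
L4: h(483,217)=(483*31+217)%997=235 -> [235]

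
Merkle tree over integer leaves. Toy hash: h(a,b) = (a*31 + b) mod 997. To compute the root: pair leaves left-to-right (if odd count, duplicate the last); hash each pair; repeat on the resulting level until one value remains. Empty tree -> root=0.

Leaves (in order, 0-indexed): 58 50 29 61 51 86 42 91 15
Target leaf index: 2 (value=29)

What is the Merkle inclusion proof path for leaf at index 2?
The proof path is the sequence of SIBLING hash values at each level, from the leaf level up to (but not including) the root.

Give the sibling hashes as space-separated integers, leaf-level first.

Answer: 61 851 229 996

Derivation:
L0 (leaves): [58, 50, 29, 61, 51, 86, 42, 91, 15], target index=2
L1: h(58,50)=(58*31+50)%997=851 [pair 0] h(29,61)=(29*31+61)%997=960 [pair 1] h(51,86)=(51*31+86)%997=670 [pair 2] h(42,91)=(42*31+91)%997=396 [pair 3] h(15,15)=(15*31+15)%997=480 [pair 4] -> [851, 960, 670, 396, 480]
  Sibling for proof at L0: 61
L2: h(851,960)=(851*31+960)%997=422 [pair 0] h(670,396)=(670*31+396)%997=229 [pair 1] h(480,480)=(480*31+480)%997=405 [pair 2] -> [422, 229, 405]
  Sibling for proof at L1: 851
L3: h(422,229)=(422*31+229)%997=350 [pair 0] h(405,405)=(405*31+405)%997=996 [pair 1] -> [350, 996]
  Sibling for proof at L2: 229
L4: h(350,996)=(350*31+996)%997=879 [pair 0] -> [879]
  Sibling for proof at L3: 996
Root: 879
Proof path (sibling hashes from leaf to root): [61, 851, 229, 996]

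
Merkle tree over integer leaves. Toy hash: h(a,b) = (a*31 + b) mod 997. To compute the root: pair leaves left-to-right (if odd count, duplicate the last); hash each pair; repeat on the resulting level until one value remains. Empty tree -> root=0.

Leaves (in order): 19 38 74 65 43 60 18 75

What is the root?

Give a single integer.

Answer: 655

Derivation:
L0: [19, 38, 74, 65, 43, 60, 18, 75]
L1: h(19,38)=(19*31+38)%997=627 h(74,65)=(74*31+65)%997=365 h(43,60)=(43*31+60)%997=396 h(18,75)=(18*31+75)%997=633 -> [627, 365, 396, 633]
L2: h(627,365)=(627*31+365)%997=859 h(396,633)=(396*31+633)%997=945 -> [859, 945]
L3: h(859,945)=(859*31+945)%997=655 -> [655]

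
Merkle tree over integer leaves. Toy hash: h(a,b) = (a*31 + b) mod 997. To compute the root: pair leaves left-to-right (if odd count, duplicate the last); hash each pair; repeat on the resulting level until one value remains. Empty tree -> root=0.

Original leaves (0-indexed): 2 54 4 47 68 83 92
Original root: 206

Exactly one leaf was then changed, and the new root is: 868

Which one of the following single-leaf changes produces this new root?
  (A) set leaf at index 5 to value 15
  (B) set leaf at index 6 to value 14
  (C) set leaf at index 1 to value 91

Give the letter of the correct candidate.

Original leaves: [2, 54, 4, 47, 68, 83, 92]
Target new root: 868
Try each candidate change and compute the resulting root:
Candidate A: set leaf[5] = 15 -> leaves = [2, 54, 4, 47, 68, 15, 92]
  L0: [2, 54, 4, 47, 68, 15, 92]
  L1: h(2,54)=(2*31+54)%997=116 h(4,47)=(4*31+47)%997=171 h(68,15)=(68*31+15)%997=129 h(92,92)=(92*31+92)%997=950 -> [116, 171, 129, 950]
  L2: h(116,171)=(116*31+171)%997=776 h(129,950)=(129*31+950)%997=961 -> [776, 961]
  L3: h(776,961)=(776*31+961)%997=92 -> [92]
  root = 92 != target 868
Candidate B: set leaf[6] = 14 -> leaves = [2, 54, 4, 47, 68, 83, 14]
  L0: [2, 54, 4, 47, 68, 83, 14]
  L1: h(2,54)=(2*31+54)%997=116 h(4,47)=(4*31+47)%997=171 h(68,83)=(68*31+83)%997=197 h(14,14)=(14*31+14)%997=448 -> [116, 171, 197, 448]
  L2: h(116,171)=(116*31+171)%997=776 h(197,448)=(197*31+448)%997=573 -> [776, 573]
  L3: h(776,573)=(776*31+573)%997=701 -> [701]
  root = 701 != target 868
Candidate C: set leaf[1] = 91 -> leaves = [2, 91, 4, 47, 68, 83, 92]
  L0: [2, 91, 4, 47, 68, 83, 92]
  L1: h(2,91)=(2*31+91)%997=153 h(4,47)=(4*31+47)%997=171 h(68,83)=(68*31+83)%997=197 h(92,92)=(92*31+92)%997=950 -> [153, 171, 197, 950]
  L2: h(153,171)=(153*31+171)%997=926 h(197,950)=(197*31+950)%997=78 -> [926, 78]
  L3: h(926,78)=(926*31+78)%997=868 -> [868]
  root = 868 == target 868  ** MATCH **
Candidate C produces the target root.

Answer: C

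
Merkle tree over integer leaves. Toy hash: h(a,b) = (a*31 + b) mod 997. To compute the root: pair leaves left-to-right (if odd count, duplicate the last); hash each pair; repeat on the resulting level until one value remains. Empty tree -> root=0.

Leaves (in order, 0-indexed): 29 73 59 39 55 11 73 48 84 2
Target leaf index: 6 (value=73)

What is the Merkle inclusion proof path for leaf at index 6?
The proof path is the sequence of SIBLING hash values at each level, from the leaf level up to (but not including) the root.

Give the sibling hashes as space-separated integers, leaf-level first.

L0 (leaves): [29, 73, 59, 39, 55, 11, 73, 48, 84, 2], target index=6
L1: h(29,73)=(29*31+73)%997=972 [pair 0] h(59,39)=(59*31+39)%997=871 [pair 1] h(55,11)=(55*31+11)%997=719 [pair 2] h(73,48)=(73*31+48)%997=317 [pair 3] h(84,2)=(84*31+2)%997=612 [pair 4] -> [972, 871, 719, 317, 612]
  Sibling for proof at L0: 48
L2: h(972,871)=(972*31+871)%997=96 [pair 0] h(719,317)=(719*31+317)%997=672 [pair 1] h(612,612)=(612*31+612)%997=641 [pair 2] -> [96, 672, 641]
  Sibling for proof at L1: 719
L3: h(96,672)=(96*31+672)%997=657 [pair 0] h(641,641)=(641*31+641)%997=572 [pair 1] -> [657, 572]
  Sibling for proof at L2: 96
L4: h(657,572)=(657*31+572)%997=2 [pair 0] -> [2]
  Sibling for proof at L3: 572
Root: 2
Proof path (sibling hashes from leaf to root): [48, 719, 96, 572]

Answer: 48 719 96 572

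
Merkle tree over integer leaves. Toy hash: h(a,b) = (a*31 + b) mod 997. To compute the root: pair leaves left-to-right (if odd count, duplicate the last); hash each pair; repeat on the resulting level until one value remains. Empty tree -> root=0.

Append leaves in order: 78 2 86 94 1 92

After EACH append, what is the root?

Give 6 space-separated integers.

Answer: 78 426 6 14 461 382

Derivation:
After append 78 (leaves=[78]):
  L0: [78]
  root=78
After append 2 (leaves=[78, 2]):
  L0: [78, 2]
  L1: h(78,2)=(78*31+2)%997=426 -> [426]
  root=426
After append 86 (leaves=[78, 2, 86]):
  L0: [78, 2, 86]
  L1: h(78,2)=(78*31+2)%997=426 h(86,86)=(86*31+86)%997=758 -> [426, 758]
  L2: h(426,758)=(426*31+758)%997=6 -> [6]
  root=6
After append 94 (leaves=[78, 2, 86, 94]):
  L0: [78, 2, 86, 94]
  L1: h(78,2)=(78*31+2)%997=426 h(86,94)=(86*31+94)%997=766 -> [426, 766]
  L2: h(426,766)=(426*31+766)%997=14 -> [14]
  root=14
After append 1 (leaves=[78, 2, 86, 94, 1]):
  L0: [78, 2, 86, 94, 1]
  L1: h(78,2)=(78*31+2)%997=426 h(86,94)=(86*31+94)%997=766 h(1,1)=(1*31+1)%997=32 -> [426, 766, 32]
  L2: h(426,766)=(426*31+766)%997=14 h(32,32)=(32*31+32)%997=27 -> [14, 27]
  L3: h(14,27)=(14*31+27)%997=461 -> [461]
  root=461
After append 92 (leaves=[78, 2, 86, 94, 1, 92]):
  L0: [78, 2, 86, 94, 1, 92]
  L1: h(78,2)=(78*31+2)%997=426 h(86,94)=(86*31+94)%997=766 h(1,92)=(1*31+92)%997=123 -> [426, 766, 123]
  L2: h(426,766)=(426*31+766)%997=14 h(123,123)=(123*31+123)%997=945 -> [14, 945]
  L3: h(14,945)=(14*31+945)%997=382 -> [382]
  root=382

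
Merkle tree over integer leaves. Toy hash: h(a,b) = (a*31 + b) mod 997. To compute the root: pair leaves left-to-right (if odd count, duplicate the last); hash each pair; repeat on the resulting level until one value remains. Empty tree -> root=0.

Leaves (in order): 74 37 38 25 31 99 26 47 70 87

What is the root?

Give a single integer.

Answer: 706

Derivation:
L0: [74, 37, 38, 25, 31, 99, 26, 47, 70, 87]
L1: h(74,37)=(74*31+37)%997=337 h(38,25)=(38*31+25)%997=206 h(31,99)=(31*31+99)%997=63 h(26,47)=(26*31+47)%997=853 h(70,87)=(70*31+87)%997=263 -> [337, 206, 63, 853, 263]
L2: h(337,206)=(337*31+206)%997=683 h(63,853)=(63*31+853)%997=812 h(263,263)=(263*31+263)%997=440 -> [683, 812, 440]
L3: h(683,812)=(683*31+812)%997=51 h(440,440)=(440*31+440)%997=122 -> [51, 122]
L4: h(51,122)=(51*31+122)%997=706 -> [706]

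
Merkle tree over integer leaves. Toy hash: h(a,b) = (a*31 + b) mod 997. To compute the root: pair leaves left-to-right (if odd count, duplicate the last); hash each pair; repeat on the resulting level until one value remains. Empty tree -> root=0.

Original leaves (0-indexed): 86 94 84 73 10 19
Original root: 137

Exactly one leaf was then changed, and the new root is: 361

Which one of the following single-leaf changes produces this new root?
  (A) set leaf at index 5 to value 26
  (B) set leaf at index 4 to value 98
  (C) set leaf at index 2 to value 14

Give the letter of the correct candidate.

Answer: A

Derivation:
Original leaves: [86, 94, 84, 73, 10, 19]
Target new root: 361
Try each candidate change and compute the resulting root:
Candidate A: set leaf[5] = 26 -> leaves = [86, 94, 84, 73, 10, 26]
  L0: [86, 94, 84, 73, 10, 26]
  L1: h(86,94)=(86*31+94)%997=766 h(84,73)=(84*31+73)%997=683 h(10,26)=(10*31+26)%997=336 -> [766, 683, 336]
  L2: h(766,683)=(766*31+683)%997=501 h(336,336)=(336*31+336)%997=782 -> [501, 782]
  L3: h(501,782)=(501*31+782)%997=361 -> [361]
  root = 361 == target 361  ** MATCH **
Candidate B: set leaf[4] = 98 -> leaves = [86, 94, 84, 73, 98, 19]
  L0: [86, 94, 84, 73, 98, 19]
  L1: h(86,94)=(86*31+94)%997=766 h(84,73)=(84*31+73)%997=683 h(98,19)=(98*31+19)%997=66 -> [766, 683, 66]
  L2: h(766,683)=(766*31+683)%997=501 h(66,66)=(66*31+66)%997=118 -> [501, 118]
  L3: h(501,118)=(501*31+118)%997=694 -> [694]
  root = 694 != target 361
Candidate C: set leaf[2] = 14 -> leaves = [86, 94, 14, 73, 10, 19]
  L0: [86, 94, 14, 73, 10, 19]
  L1: h(86,94)=(86*31+94)%997=766 h(14,73)=(14*31+73)%997=507 h(10,19)=(10*31+19)%997=329 -> [766, 507, 329]
  L2: h(766,507)=(766*31+507)%997=325 h(329,329)=(329*31+329)%997=558 -> [325, 558]
  L3: h(325,558)=(325*31+558)%997=663 -> [663]
  root = 663 != target 361
Candidate A produces the target root.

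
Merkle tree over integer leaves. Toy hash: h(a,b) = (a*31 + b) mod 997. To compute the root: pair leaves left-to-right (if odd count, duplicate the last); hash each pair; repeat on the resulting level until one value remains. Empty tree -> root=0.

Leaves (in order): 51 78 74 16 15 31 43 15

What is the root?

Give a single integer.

Answer: 694

Derivation:
L0: [51, 78, 74, 16, 15, 31, 43, 15]
L1: h(51,78)=(51*31+78)%997=662 h(74,16)=(74*31+16)%997=316 h(15,31)=(15*31+31)%997=496 h(43,15)=(43*31+15)%997=351 -> [662, 316, 496, 351]
L2: h(662,316)=(662*31+316)%997=898 h(496,351)=(496*31+351)%997=772 -> [898, 772]
L3: h(898,772)=(898*31+772)%997=694 -> [694]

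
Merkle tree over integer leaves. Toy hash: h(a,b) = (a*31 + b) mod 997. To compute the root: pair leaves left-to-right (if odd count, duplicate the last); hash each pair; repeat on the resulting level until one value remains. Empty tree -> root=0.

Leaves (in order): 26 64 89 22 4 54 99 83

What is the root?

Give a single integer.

L0: [26, 64, 89, 22, 4, 54, 99, 83]
L1: h(26,64)=(26*31+64)%997=870 h(89,22)=(89*31+22)%997=787 h(4,54)=(4*31+54)%997=178 h(99,83)=(99*31+83)%997=161 -> [870, 787, 178, 161]
L2: h(870,787)=(870*31+787)%997=838 h(178,161)=(178*31+161)%997=694 -> [838, 694]
L3: h(838,694)=(838*31+694)%997=750 -> [750]

Answer: 750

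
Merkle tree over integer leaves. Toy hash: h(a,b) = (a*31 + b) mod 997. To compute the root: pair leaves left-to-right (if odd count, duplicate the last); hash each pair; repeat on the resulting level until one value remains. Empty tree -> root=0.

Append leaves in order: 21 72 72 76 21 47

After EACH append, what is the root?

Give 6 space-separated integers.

After append 21 (leaves=[21]):
  L0: [21]
  root=21
After append 72 (leaves=[21, 72]):
  L0: [21, 72]
  L1: h(21,72)=(21*31+72)%997=723 -> [723]
  root=723
After append 72 (leaves=[21, 72, 72]):
  L0: [21, 72, 72]
  L1: h(21,72)=(21*31+72)%997=723 h(72,72)=(72*31+72)%997=310 -> [723, 310]
  L2: h(723,310)=(723*31+310)%997=789 -> [789]
  root=789
After append 76 (leaves=[21, 72, 72, 76]):
  L0: [21, 72, 72, 76]
  L1: h(21,72)=(21*31+72)%997=723 h(72,76)=(72*31+76)%997=314 -> [723, 314]
  L2: h(723,314)=(723*31+314)%997=793 -> [793]
  root=793
After append 21 (leaves=[21, 72, 72, 76, 21]):
  L0: [21, 72, 72, 76, 21]
  L1: h(21,72)=(21*31+72)%997=723 h(72,76)=(72*31+76)%997=314 h(21,21)=(21*31+21)%997=672 -> [723, 314, 672]
  L2: h(723,314)=(723*31+314)%997=793 h(672,672)=(672*31+672)%997=567 -> [793, 567]
  L3: h(793,567)=(793*31+567)%997=225 -> [225]
  root=225
After append 47 (leaves=[21, 72, 72, 76, 21, 47]):
  L0: [21, 72, 72, 76, 21, 47]
  L1: h(21,72)=(21*31+72)%997=723 h(72,76)=(72*31+76)%997=314 h(21,47)=(21*31+47)%997=698 -> [723, 314, 698]
  L2: h(723,314)=(723*31+314)%997=793 h(698,698)=(698*31+698)%997=402 -> [793, 402]
  L3: h(793,402)=(793*31+402)%997=60 -> [60]
  root=60

Answer: 21 723 789 793 225 60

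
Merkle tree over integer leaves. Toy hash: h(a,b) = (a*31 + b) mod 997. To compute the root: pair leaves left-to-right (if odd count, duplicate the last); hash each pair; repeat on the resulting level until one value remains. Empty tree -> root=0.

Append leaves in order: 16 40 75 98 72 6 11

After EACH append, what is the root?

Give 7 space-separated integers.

Answer: 16 536 73 96 932 814 922

Derivation:
After append 16 (leaves=[16]):
  L0: [16]
  root=16
After append 40 (leaves=[16, 40]):
  L0: [16, 40]
  L1: h(16,40)=(16*31+40)%997=536 -> [536]
  root=536
After append 75 (leaves=[16, 40, 75]):
  L0: [16, 40, 75]
  L1: h(16,40)=(16*31+40)%997=536 h(75,75)=(75*31+75)%997=406 -> [536, 406]
  L2: h(536,406)=(536*31+406)%997=73 -> [73]
  root=73
After append 98 (leaves=[16, 40, 75, 98]):
  L0: [16, 40, 75, 98]
  L1: h(16,40)=(16*31+40)%997=536 h(75,98)=(75*31+98)%997=429 -> [536, 429]
  L2: h(536,429)=(536*31+429)%997=96 -> [96]
  root=96
After append 72 (leaves=[16, 40, 75, 98, 72]):
  L0: [16, 40, 75, 98, 72]
  L1: h(16,40)=(16*31+40)%997=536 h(75,98)=(75*31+98)%997=429 h(72,72)=(72*31+72)%997=310 -> [536, 429, 310]
  L2: h(536,429)=(536*31+429)%997=96 h(310,310)=(310*31+310)%997=947 -> [96, 947]
  L3: h(96,947)=(96*31+947)%997=932 -> [932]
  root=932
After append 6 (leaves=[16, 40, 75, 98, 72, 6]):
  L0: [16, 40, 75, 98, 72, 6]
  L1: h(16,40)=(16*31+40)%997=536 h(75,98)=(75*31+98)%997=429 h(72,6)=(72*31+6)%997=244 -> [536, 429, 244]
  L2: h(536,429)=(536*31+429)%997=96 h(244,244)=(244*31+244)%997=829 -> [96, 829]
  L3: h(96,829)=(96*31+829)%997=814 -> [814]
  root=814
After append 11 (leaves=[16, 40, 75, 98, 72, 6, 11]):
  L0: [16, 40, 75, 98, 72, 6, 11]
  L1: h(16,40)=(16*31+40)%997=536 h(75,98)=(75*31+98)%997=429 h(72,6)=(72*31+6)%997=244 h(11,11)=(11*31+11)%997=352 -> [536, 429, 244, 352]
  L2: h(536,429)=(536*31+429)%997=96 h(244,352)=(244*31+352)%997=937 -> [96, 937]
  L3: h(96,937)=(96*31+937)%997=922 -> [922]
  root=922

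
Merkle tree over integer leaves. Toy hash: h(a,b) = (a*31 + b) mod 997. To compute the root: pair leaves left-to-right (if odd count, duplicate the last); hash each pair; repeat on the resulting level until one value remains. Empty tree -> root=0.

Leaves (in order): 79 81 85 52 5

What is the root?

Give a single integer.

Answer: 328

Derivation:
L0: [79, 81, 85, 52, 5]
L1: h(79,81)=(79*31+81)%997=536 h(85,52)=(85*31+52)%997=693 h(5,5)=(5*31+5)%997=160 -> [536, 693, 160]
L2: h(536,693)=(536*31+693)%997=360 h(160,160)=(160*31+160)%997=135 -> [360, 135]
L3: h(360,135)=(360*31+135)%997=328 -> [328]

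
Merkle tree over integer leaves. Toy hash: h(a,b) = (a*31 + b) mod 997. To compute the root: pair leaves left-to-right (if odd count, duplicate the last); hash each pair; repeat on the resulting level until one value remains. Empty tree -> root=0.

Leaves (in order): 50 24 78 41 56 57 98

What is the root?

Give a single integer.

Answer: 518

Derivation:
L0: [50, 24, 78, 41, 56, 57, 98]
L1: h(50,24)=(50*31+24)%997=577 h(78,41)=(78*31+41)%997=465 h(56,57)=(56*31+57)%997=796 h(98,98)=(98*31+98)%997=145 -> [577, 465, 796, 145]
L2: h(577,465)=(577*31+465)%997=406 h(796,145)=(796*31+145)%997=893 -> [406, 893]
L3: h(406,893)=(406*31+893)%997=518 -> [518]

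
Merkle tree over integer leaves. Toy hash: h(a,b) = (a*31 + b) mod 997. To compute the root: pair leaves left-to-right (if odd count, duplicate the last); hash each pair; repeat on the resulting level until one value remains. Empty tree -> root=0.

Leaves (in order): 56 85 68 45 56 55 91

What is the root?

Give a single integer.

Answer: 797

Derivation:
L0: [56, 85, 68, 45, 56, 55, 91]
L1: h(56,85)=(56*31+85)%997=824 h(68,45)=(68*31+45)%997=159 h(56,55)=(56*31+55)%997=794 h(91,91)=(91*31+91)%997=918 -> [824, 159, 794, 918]
L2: h(824,159)=(824*31+159)%997=778 h(794,918)=(794*31+918)%997=607 -> [778, 607]
L3: h(778,607)=(778*31+607)%997=797 -> [797]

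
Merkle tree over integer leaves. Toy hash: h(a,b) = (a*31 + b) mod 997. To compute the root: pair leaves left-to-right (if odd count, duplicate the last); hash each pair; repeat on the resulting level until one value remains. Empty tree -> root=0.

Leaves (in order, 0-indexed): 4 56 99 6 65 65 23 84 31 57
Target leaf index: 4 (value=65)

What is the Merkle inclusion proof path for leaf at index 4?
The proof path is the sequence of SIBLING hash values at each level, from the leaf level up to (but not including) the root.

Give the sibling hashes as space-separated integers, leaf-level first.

L0 (leaves): [4, 56, 99, 6, 65, 65, 23, 84, 31, 57], target index=4
L1: h(4,56)=(4*31+56)%997=180 [pair 0] h(99,6)=(99*31+6)%997=84 [pair 1] h(65,65)=(65*31+65)%997=86 [pair 2] h(23,84)=(23*31+84)%997=797 [pair 3] h(31,57)=(31*31+57)%997=21 [pair 4] -> [180, 84, 86, 797, 21]
  Sibling for proof at L0: 65
L2: h(180,84)=(180*31+84)%997=679 [pair 0] h(86,797)=(86*31+797)%997=472 [pair 1] h(21,21)=(21*31+21)%997=672 [pair 2] -> [679, 472, 672]
  Sibling for proof at L1: 797
L3: h(679,472)=(679*31+472)%997=584 [pair 0] h(672,672)=(672*31+672)%997=567 [pair 1] -> [584, 567]
  Sibling for proof at L2: 679
L4: h(584,567)=(584*31+567)%997=725 [pair 0] -> [725]
  Sibling for proof at L3: 567
Root: 725
Proof path (sibling hashes from leaf to root): [65, 797, 679, 567]

Answer: 65 797 679 567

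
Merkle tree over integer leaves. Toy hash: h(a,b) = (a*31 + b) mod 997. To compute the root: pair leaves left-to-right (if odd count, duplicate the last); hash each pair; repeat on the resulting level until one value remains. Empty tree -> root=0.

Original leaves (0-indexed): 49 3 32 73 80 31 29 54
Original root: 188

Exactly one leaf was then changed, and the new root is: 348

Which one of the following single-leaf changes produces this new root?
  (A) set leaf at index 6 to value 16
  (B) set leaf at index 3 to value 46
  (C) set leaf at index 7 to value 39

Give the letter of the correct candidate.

Original leaves: [49, 3, 32, 73, 80, 31, 29, 54]
Target new root: 348
Try each candidate change and compute the resulting root:
Candidate A: set leaf[6] = 16 -> leaves = [49, 3, 32, 73, 80, 31, 16, 54]
  L0: [49, 3, 32, 73, 80, 31, 16, 54]
  L1: h(49,3)=(49*31+3)%997=525 h(32,73)=(32*31+73)%997=68 h(80,31)=(80*31+31)%997=517 h(16,54)=(16*31+54)%997=550 -> [525, 68, 517, 550]
  L2: h(525,68)=(525*31+68)%997=391 h(517,550)=(517*31+550)%997=625 -> [391, 625]
  L3: h(391,625)=(391*31+625)%997=782 -> [782]
  root = 782 != target 348
Candidate B: set leaf[3] = 46 -> leaves = [49, 3, 32, 46, 80, 31, 29, 54]
  L0: [49, 3, 32, 46, 80, 31, 29, 54]
  L1: h(49,3)=(49*31+3)%997=525 h(32,46)=(32*31+46)%997=41 h(80,31)=(80*31+31)%997=517 h(29,54)=(29*31+54)%997=953 -> [525, 41, 517, 953]
  L2: h(525,41)=(525*31+41)%997=364 h(517,953)=(517*31+953)%997=31 -> [364, 31]
  L3: h(364,31)=(364*31+31)%997=348 -> [348]
  root = 348 == target 348  ** MATCH **
Candidate C: set leaf[7] = 39 -> leaves = [49, 3, 32, 73, 80, 31, 29, 39]
  L0: [49, 3, 32, 73, 80, 31, 29, 39]
  L1: h(49,3)=(49*31+3)%997=525 h(32,73)=(32*31+73)%997=68 h(80,31)=(80*31+31)%997=517 h(29,39)=(29*31+39)%997=938 -> [525, 68, 517, 938]
  L2: h(525,68)=(525*31+68)%997=391 h(517,938)=(517*31+938)%997=16 -> [391, 16]
  L3: h(391,16)=(391*31+16)%997=173 -> [173]
  root = 173 != target 348
Candidate B produces the target root.

Answer: B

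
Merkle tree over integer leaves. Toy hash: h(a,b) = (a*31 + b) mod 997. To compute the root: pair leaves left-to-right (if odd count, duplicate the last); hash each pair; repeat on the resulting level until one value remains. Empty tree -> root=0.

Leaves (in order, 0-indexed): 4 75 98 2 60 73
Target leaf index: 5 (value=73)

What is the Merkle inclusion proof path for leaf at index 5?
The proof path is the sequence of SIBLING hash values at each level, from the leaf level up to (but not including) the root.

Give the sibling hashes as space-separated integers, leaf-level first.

Answer: 60 936 236

Derivation:
L0 (leaves): [4, 75, 98, 2, 60, 73], target index=5
L1: h(4,75)=(4*31+75)%997=199 [pair 0] h(98,2)=(98*31+2)%997=49 [pair 1] h(60,73)=(60*31+73)%997=936 [pair 2] -> [199, 49, 936]
  Sibling for proof at L0: 60
L2: h(199,49)=(199*31+49)%997=236 [pair 0] h(936,936)=(936*31+936)%997=42 [pair 1] -> [236, 42]
  Sibling for proof at L1: 936
L3: h(236,42)=(236*31+42)%997=379 [pair 0] -> [379]
  Sibling for proof at L2: 236
Root: 379
Proof path (sibling hashes from leaf to root): [60, 936, 236]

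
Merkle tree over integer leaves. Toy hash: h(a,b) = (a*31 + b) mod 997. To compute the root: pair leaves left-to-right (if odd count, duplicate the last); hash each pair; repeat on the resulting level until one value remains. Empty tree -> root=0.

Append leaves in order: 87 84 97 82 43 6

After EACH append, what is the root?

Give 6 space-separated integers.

Answer: 87 787 582 567 792 605

Derivation:
After append 87 (leaves=[87]):
  L0: [87]
  root=87
After append 84 (leaves=[87, 84]):
  L0: [87, 84]
  L1: h(87,84)=(87*31+84)%997=787 -> [787]
  root=787
After append 97 (leaves=[87, 84, 97]):
  L0: [87, 84, 97]
  L1: h(87,84)=(87*31+84)%997=787 h(97,97)=(97*31+97)%997=113 -> [787, 113]
  L2: h(787,113)=(787*31+113)%997=582 -> [582]
  root=582
After append 82 (leaves=[87, 84, 97, 82]):
  L0: [87, 84, 97, 82]
  L1: h(87,84)=(87*31+84)%997=787 h(97,82)=(97*31+82)%997=98 -> [787, 98]
  L2: h(787,98)=(787*31+98)%997=567 -> [567]
  root=567
After append 43 (leaves=[87, 84, 97, 82, 43]):
  L0: [87, 84, 97, 82, 43]
  L1: h(87,84)=(87*31+84)%997=787 h(97,82)=(97*31+82)%997=98 h(43,43)=(43*31+43)%997=379 -> [787, 98, 379]
  L2: h(787,98)=(787*31+98)%997=567 h(379,379)=(379*31+379)%997=164 -> [567, 164]
  L3: h(567,164)=(567*31+164)%997=792 -> [792]
  root=792
After append 6 (leaves=[87, 84, 97, 82, 43, 6]):
  L0: [87, 84, 97, 82, 43, 6]
  L1: h(87,84)=(87*31+84)%997=787 h(97,82)=(97*31+82)%997=98 h(43,6)=(43*31+6)%997=342 -> [787, 98, 342]
  L2: h(787,98)=(787*31+98)%997=567 h(342,342)=(342*31+342)%997=974 -> [567, 974]
  L3: h(567,974)=(567*31+974)%997=605 -> [605]
  root=605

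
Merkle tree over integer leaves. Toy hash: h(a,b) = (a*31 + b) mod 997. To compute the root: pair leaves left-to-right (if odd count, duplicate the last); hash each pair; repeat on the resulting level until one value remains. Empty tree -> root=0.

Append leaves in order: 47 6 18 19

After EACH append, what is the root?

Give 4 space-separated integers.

After append 47 (leaves=[47]):
  L0: [47]
  root=47
After append 6 (leaves=[47, 6]):
  L0: [47, 6]
  L1: h(47,6)=(47*31+6)%997=466 -> [466]
  root=466
After append 18 (leaves=[47, 6, 18]):
  L0: [47, 6, 18]
  L1: h(47,6)=(47*31+6)%997=466 h(18,18)=(18*31+18)%997=576 -> [466, 576]
  L2: h(466,576)=(466*31+576)%997=67 -> [67]
  root=67
After append 19 (leaves=[47, 6, 18, 19]):
  L0: [47, 6, 18, 19]
  L1: h(47,6)=(47*31+6)%997=466 h(18,19)=(18*31+19)%997=577 -> [466, 577]
  L2: h(466,577)=(466*31+577)%997=68 -> [68]
  root=68

Answer: 47 466 67 68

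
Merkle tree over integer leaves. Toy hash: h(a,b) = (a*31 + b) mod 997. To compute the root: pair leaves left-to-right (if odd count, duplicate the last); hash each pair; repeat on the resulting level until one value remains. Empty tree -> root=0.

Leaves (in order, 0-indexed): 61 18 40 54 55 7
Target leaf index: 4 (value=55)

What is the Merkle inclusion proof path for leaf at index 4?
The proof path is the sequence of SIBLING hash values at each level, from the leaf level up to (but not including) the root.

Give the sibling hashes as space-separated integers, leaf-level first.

L0 (leaves): [61, 18, 40, 54, 55, 7], target index=4
L1: h(61,18)=(61*31+18)%997=912 [pair 0] h(40,54)=(40*31+54)%997=297 [pair 1] h(55,7)=(55*31+7)%997=715 [pair 2] -> [912, 297, 715]
  Sibling for proof at L0: 7
L2: h(912,297)=(912*31+297)%997=653 [pair 0] h(715,715)=(715*31+715)%997=946 [pair 1] -> [653, 946]
  Sibling for proof at L1: 715
L3: h(653,946)=(653*31+946)%997=252 [pair 0] -> [252]
  Sibling for proof at L2: 653
Root: 252
Proof path (sibling hashes from leaf to root): [7, 715, 653]

Answer: 7 715 653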